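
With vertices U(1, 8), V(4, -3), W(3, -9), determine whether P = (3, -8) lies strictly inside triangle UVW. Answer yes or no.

Barycentric coordinates of P: (1/29, 2/29, 26/29).
The three coordinates are positive, positive, positive; a point is interior exactly when all three are positive.

yes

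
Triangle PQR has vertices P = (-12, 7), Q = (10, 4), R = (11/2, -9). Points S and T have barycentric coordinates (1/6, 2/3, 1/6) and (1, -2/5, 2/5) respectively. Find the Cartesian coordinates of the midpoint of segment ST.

(-493/120, 31/15)

Barycentric coordinates of the midpoint are the average: (7/12, 2/15, 17/60).
Converting: (7/12)·P + (2/15)·Q + (17/60)·R = (-493/120, 31/15).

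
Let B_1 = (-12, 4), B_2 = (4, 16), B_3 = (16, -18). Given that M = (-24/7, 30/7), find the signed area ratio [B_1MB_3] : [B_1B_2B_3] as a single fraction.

2/7

[B_1B_2B_3] = ½·((-12)·(16−(-18)) + 4·(-18−4) + 16·(4−16)) = ½·(-408 − 88 − 192) = -344.
[B_1MB_3] = ½·((-12)·(30/7−(-18)) + (-24/7)·(-18−4) + 16·(4−(30/7))) = ½·(-1872/7 + 528/7 − 32/7) = -688/7, so the ratio is (-688/7)/(-344) = 2/7.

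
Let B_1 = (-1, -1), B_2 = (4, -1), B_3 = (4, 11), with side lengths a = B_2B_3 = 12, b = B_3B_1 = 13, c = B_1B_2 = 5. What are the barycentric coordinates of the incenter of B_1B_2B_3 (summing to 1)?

The incenter has barycentric coordinates proportional to the opposite side lengths: (12 : 13 : 5).
Normalizing by 12+13+5 = 30 gives (2/5, 13/30, 1/6).

(2/5, 13/30, 1/6)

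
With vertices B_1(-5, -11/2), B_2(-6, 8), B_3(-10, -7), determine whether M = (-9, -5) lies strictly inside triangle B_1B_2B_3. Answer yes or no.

Barycentric coordinates of M: (7/69, 17/138, 107/138).
The three coordinates are positive, positive, positive; a point is interior exactly when all three are positive.

yes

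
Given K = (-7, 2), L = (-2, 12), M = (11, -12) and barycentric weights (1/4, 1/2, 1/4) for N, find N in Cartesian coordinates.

N = (1/4)·K + (1/2)·L + (1/4)·M.
x-coordinate: (1/4)·(-7) + (1/2)·(-2) + (1/4)·11 = 0.
y-coordinate: (1/4)·2 + (1/2)·12 + (1/4)·(-12) = 7/2.

(0, 7/2)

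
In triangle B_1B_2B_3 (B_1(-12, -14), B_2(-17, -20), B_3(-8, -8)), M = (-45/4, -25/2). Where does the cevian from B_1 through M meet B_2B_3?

(-11, -12)

Barycentric coordinates of M with respect to B_1B_2B_3: (1/4, 1/4, 1/2).
On side B_2B_3 the B_1-coordinate is zero; dropping M's B_1-weight 1/4 and renormalizing the remaining 1/4 : 1/2 gives weights 1/3, 2/3 on B_2, B_3.
N = (1/3)·(-17, -20) + (2/3)·(-8, -8) = (-11, -12).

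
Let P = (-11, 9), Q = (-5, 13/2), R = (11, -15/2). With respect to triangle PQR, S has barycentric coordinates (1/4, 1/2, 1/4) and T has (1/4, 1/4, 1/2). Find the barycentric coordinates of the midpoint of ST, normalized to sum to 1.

(1/4, 3/8, 3/8)

Since both coordinate triples sum to 1, the midpoint's barycentrics are the componentwise average.
(1/4+1/4)/2 = 1/4; similarly 3/8 and 3/8.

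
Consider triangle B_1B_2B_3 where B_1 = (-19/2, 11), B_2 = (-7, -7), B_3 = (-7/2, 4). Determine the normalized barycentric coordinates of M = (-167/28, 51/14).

Signed area of the reference triangle: [B_1B_2B_3] = ½·((-19/2)·(-7−4) + (-7)·(4−11) + (-7/2)·(11−(-7))) = ½·(209/2 + 49 − 63) = 181/4.
[MB_2B_3] = ½·((-167/28)·(-7−4) + (-7)·(4−(51/14)) + (-7/2)·(51/14−(-7))) = ½·(1837/28 − 5/2 − 149/4) = 181/14, so the B_1-coordinate is (181/14)/(181/4) = 2/7.
[B_1MB_3] = ½·((-19/2)·(51/14−4) + (-167/28)·(4−11) + (-7/2)·(11−(51/14))) = ½·(95/28 + 167/4 − 103/4) = 543/56, so the B_2-coordinate is 3/14.
[B_1B_2M] = ½·((-19/2)·(-7−(51/14)) + (-7)·(51/14−11) + (-167/28)·(11−(-7))) = ½·(2831/28 + 103/2 − 1503/14) = 181/8, so the B_3-coordinate is 1/2.
Check: 2/7 + 3/14 + 1/2 = 1.

(2/7, 3/14, 1/2)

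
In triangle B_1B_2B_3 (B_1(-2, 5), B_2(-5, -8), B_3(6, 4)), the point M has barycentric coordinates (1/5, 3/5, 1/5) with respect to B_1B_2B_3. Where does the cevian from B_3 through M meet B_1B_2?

(-17/4, -19/4)

Line B_3M meets B_1B_2 where the B_3-coordinate vanishes; zeroing M's B_3-weight and renormalizing leaves B_1, B_2-weights 1/5 : 3/5 → (1/4, 3/4).
So N = (1/4)·B_1 + (3/4)·B_2 = (-17/4, -19/4).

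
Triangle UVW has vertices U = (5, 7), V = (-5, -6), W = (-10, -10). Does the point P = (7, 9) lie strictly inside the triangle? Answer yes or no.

no

Barycentric coordinates of P: (27/25, 4/25, -6/25).
The three coordinates are positive, positive, negative; a point is interior exactly when all three are positive.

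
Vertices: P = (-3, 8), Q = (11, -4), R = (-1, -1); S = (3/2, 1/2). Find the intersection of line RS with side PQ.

Barycentric coordinates of S with respect to PQR: (1/4, 1/4, 1/2).
On side PQ the R-coordinate is zero; dropping S's R-weight 1/2 and renormalizing the remaining 1/4 : 1/4 gives weights 1/2, 1/2 on P, Q.
T = (1/2)·(-3, 8) + (1/2)·(11, -4) = (4, 2).

(4, 2)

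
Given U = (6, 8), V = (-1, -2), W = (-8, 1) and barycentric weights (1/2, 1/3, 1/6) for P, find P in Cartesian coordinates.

P = (1/2)·U + (1/3)·V + (1/6)·W.
x-coordinate: (1/2)·6 + (1/3)·(-1) + (1/6)·(-8) = 4/3.
y-coordinate: (1/2)·8 + (1/3)·(-2) + (1/6)·1 = 7/2.

(4/3, 7/2)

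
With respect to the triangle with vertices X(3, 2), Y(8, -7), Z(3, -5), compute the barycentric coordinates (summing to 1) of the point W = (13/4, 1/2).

Signed area of the reference triangle: [XYZ] = ½·(3·(-7−(-5)) + 8·(-5−2) + 3·(2−(-7))) = ½·(-6 − 56 + 27) = -35/2.
[WYZ] = ½·((13/4)·(-7−(-5)) + 8·(-5−(1/2)) + 3·(1/2−(-7))) = ½·(-13/2 − 44 + 45/2) = -14, so the X-coordinate is (-14)/(-35/2) = 4/5.
[XWZ] = ½·(3·(1/2−(-5)) + (13/4)·(-5−2) + 3·(2−(1/2))) = ½·(33/2 − 91/4 + 9/2) = -7/8, so the Y-coordinate is 1/20.
[XYW] = ½·(3·(-7−(1/2)) + 8·(1/2−2) + (13/4)·(2−(-7))) = ½·(-45/2 − 12 + 117/4) = -21/8, so the Z-coordinate is 3/20.

(4/5, 1/20, 3/20)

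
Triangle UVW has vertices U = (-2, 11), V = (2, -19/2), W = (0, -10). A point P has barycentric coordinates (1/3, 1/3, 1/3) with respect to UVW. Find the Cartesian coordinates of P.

(0, -17/6)

P = (1/3)·U + (1/3)·V + (1/3)·W.
x-coordinate: (1/3)·(-2) + (1/3)·2 + (1/3)·0 = 0.
y-coordinate: (1/3)·11 + (1/3)·(-19/2) + (1/3)·(-10) = -17/6.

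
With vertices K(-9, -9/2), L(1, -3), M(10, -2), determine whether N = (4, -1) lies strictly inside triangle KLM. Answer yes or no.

Barycentric coordinates of N: (-30/7, 68/7, -31/7).
The three coordinates are negative, positive, negative; a point is interior exactly when all three are positive.

no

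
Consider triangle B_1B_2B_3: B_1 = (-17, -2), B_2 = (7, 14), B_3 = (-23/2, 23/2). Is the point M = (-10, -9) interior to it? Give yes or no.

Barycentric coordinates of M: (383/236, 133/236, -70/59).
The three coordinates are positive, positive, negative; a point is interior exactly when all three are positive.

no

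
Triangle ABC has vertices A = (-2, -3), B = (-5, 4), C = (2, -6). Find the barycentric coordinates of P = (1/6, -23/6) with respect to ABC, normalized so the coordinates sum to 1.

(1/6, 1/6, 2/3)

Signed area of the reference triangle: [ABC] = ½·((-2)·(4−(-6)) + (-5)·(-6−(-3)) + 2·(-3−4)) = ½·(-20 + 15 − 14) = -19/2.
[PBC] = ½·((1/6)·(4−(-6)) + (-5)·(-6−(-23/6)) + 2·(-23/6−4)) = ½·(5/3 + 65/6 − 47/3) = -19/12, so the A-coordinate is (-19/12)/(-19/2) = 1/6.
[APC] = ½·((-2)·(-23/6−(-6)) + (1/6)·(-6−(-3)) + 2·(-3−(-23/6))) = ½·(-13/3 − 1/2 + 5/3) = -19/12, so the B-coordinate is 1/6.
[ABP] = ½·((-2)·(4−(-23/6)) + (-5)·(-23/6−(-3)) + (1/6)·(-3−4)) = ½·(-47/3 + 25/6 − 7/6) = -19/3, so the C-coordinate is 2/3.
Check: 1/6 + 1/6 + 2/3 = 1.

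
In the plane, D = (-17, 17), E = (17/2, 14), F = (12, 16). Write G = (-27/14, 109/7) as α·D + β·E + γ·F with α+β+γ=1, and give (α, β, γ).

(3/7, 3/7, 1/7)

Signed area of the reference triangle: [DEF] = ½·((-17)·(14−16) + (17/2)·(16−17) + 12·(17−14)) = ½·(34 − 17/2 + 36) = 123/4.
[GEF] = ½·((-27/14)·(14−16) + (17/2)·(16−(109/7)) + 12·(109/7−14)) = ½·(27/7 + 51/14 + 132/7) = 369/28, so the D-coordinate is (369/28)/(123/4) = 3/7.
[DGF] = ½·((-17)·(109/7−16) + (-27/14)·(16−17) + 12·(17−(109/7))) = ½·(51/7 + 27/14 + 120/7) = 369/28, so the E-coordinate is 3/7.
[DEG] = ½·((-17)·(14−(109/7)) + (17/2)·(109/7−17) + (-27/14)·(17−14)) = ½·(187/7 − 85/7 − 81/14) = 123/28, so the F-coordinate is 1/7.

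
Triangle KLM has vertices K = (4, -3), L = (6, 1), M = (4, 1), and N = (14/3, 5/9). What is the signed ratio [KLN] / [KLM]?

5/9

[KLM] = ½·(4·(1−1) + 6·(1−(-3)) + 4·(-3−1)) = ½·(0 + 24 − 16) = 4.
[KLN] = ½·(4·(1−(5/9)) + 6·(5/9−(-3)) + (14/3)·(-3−1)) = ½·(16/9 + 64/3 − 56/3) = 20/9, so the ratio is (20/9)/4 = 5/9.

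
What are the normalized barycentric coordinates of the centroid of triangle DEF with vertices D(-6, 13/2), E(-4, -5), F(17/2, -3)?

(1/3, 1/3, 1/3)

The centroid is the average of the vertices, so each weight is 1/3.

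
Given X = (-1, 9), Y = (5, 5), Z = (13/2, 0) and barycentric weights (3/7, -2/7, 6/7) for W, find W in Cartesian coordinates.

W = (3/7)·X + (-2/7)·Y + (6/7)·Z.
x-coordinate: (3/7)·(-1) + (-2/7)·5 + (6/7)·(13/2) = 26/7.
y-coordinate: (3/7)·9 + (-2/7)·5 + (6/7)·0 = 17/7.

(26/7, 17/7)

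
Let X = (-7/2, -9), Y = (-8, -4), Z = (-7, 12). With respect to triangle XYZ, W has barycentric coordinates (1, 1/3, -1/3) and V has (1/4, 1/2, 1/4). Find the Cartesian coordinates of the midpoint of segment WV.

Barycentric coordinates of the midpoint are the average: (5/8, 5/12, -1/24).
Converting: (5/8)·X + (5/12)·Y + (-1/24)·Z = (-251/48, -187/24).

(-251/48, -187/24)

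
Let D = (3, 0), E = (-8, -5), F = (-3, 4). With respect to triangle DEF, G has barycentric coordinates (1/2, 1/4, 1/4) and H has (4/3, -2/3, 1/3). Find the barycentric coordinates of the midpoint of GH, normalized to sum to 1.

(11/12, -5/24, 7/24)

Since both coordinate triples sum to 1, the midpoint's barycentrics are the componentwise average.
(1/2+4/3)/2 = 11/12; similarly -5/24 and 7/24.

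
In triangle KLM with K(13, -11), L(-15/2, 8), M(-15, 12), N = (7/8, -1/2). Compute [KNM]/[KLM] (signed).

[KLM] = ½·(13·(8−12) + (-15/2)·(12−(-11)) + (-15)·(-11−8)) = ½·(-52 − 345/2 + 285) = 121/4.
[KNM] = ½·(13·(-1/2−12) + (7/8)·(12−(-11)) + (-15)·(-11−(-1/2))) = ½·(-325/2 + 161/8 + 315/2) = 121/16, so the ratio is (121/16)/(121/4) = 1/4.

1/4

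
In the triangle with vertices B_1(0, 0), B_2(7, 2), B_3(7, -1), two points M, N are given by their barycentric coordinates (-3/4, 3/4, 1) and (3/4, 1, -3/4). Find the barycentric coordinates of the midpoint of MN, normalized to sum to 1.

Since both coordinate triples sum to 1, the midpoint's barycentrics are the componentwise average.
(-3/4+3/4)/2 = 0; similarly 7/8 and 1/8.

(0, 7/8, 1/8)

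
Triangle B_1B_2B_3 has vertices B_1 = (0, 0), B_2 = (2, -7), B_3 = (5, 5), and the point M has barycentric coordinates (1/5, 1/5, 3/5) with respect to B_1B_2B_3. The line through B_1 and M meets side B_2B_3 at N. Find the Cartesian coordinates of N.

Line B_1M meets B_2B_3 where the B_1-coordinate vanishes; zeroing M's B_1-weight and renormalizing leaves B_2, B_3-weights 1/5 : 3/5 → (1/4, 3/4).
So N = (1/4)·B_2 + (3/4)·B_3 = (17/4, 2).

(17/4, 2)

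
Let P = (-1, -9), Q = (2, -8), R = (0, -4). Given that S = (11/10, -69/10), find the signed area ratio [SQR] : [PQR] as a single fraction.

[PQR] = ½·((-1)·(-8−(-4)) + 2·(-4−(-9)) + 0·(-9−(-8))) = ½·(4 + 10 + 0) = 7.
[SQR] = ½·((11/10)·(-8−(-4)) + 2·(-4−(-69/10)) + 0·(-69/10−(-8))) = ½·(-22/5 + 29/5 + 0) = 7/10, so the ratio is (7/10)/7 = 1/10.

1/10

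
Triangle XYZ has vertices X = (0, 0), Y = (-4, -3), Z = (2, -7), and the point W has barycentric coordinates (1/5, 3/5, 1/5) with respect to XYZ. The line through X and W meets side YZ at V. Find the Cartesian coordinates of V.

(-5/2, -4)

Line XW meets YZ where the X-coordinate vanishes; zeroing W's X-weight and renormalizing leaves Y, Z-weights 3/5 : 1/5 → (3/4, 1/4).
So V = (3/4)·Y + (1/4)·Z = (-5/2, -4).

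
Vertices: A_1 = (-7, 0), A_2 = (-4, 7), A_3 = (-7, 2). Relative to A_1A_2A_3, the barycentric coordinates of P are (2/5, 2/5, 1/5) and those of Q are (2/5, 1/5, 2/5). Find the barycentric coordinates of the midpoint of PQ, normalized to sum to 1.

(2/5, 3/10, 3/10)

Since both coordinate triples sum to 1, the midpoint's barycentrics are the componentwise average.
(2/5+2/5)/2 = 2/5; similarly 3/10 and 3/10.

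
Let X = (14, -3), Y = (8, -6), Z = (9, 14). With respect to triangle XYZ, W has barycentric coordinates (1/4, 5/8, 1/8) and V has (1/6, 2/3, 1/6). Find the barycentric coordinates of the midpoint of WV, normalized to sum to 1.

Since both coordinate triples sum to 1, the midpoint's barycentrics are the componentwise average.
(1/4+1/6)/2 = 5/24; similarly 31/48 and 7/48.

(5/24, 31/48, 7/48)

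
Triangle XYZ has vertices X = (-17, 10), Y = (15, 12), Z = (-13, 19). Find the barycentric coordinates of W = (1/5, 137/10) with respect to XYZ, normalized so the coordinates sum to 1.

Signed area of the reference triangle: [XYZ] = ½·((-17)·(12−19) + 15·(19−10) + (-13)·(10−12)) = ½·(119 + 135 + 26) = 140.
[WYZ] = ½·((1/5)·(12−19) + 15·(19−(137/10)) + (-13)·(137/10−12)) = ½·(-7/5 + 159/2 − 221/10) = 28, so the X-coordinate is 28/140 = 1/5.
[XWZ] = ½·((-17)·(137/10−19) + (1/5)·(19−10) + (-13)·(10−(137/10))) = ½·(901/10 + 9/5 + 481/10) = 70, so the Y-coordinate is 1/2.
[XYW] = ½·((-17)·(12−(137/10)) + 15·(137/10−10) + (1/5)·(10−12)) = ½·(289/10 + 111/2 − 2/5) = 42, so the Z-coordinate is 3/10.

(1/5, 1/2, 3/10)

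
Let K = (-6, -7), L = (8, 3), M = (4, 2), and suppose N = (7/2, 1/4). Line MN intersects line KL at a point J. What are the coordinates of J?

(10/3, -1/3)

Barycentric coordinates of N with respect to KLM: (1/4, 1/2, 1/4).
On side KL the M-coordinate is zero; dropping N's M-weight 1/4 and renormalizing the remaining 1/4 : 1/2 gives weights 1/3, 2/3 on K, L.
J = (1/3)·(-6, -7) + (2/3)·(8, 3) = (10/3, -1/3).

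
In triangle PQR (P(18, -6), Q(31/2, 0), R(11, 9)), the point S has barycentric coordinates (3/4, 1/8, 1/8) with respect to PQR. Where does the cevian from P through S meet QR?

(53/4, 9/2)

Line PS meets QR where the P-coordinate vanishes; zeroing S's P-weight and renormalizing leaves Q, R-weights 1/8 : 1/8 → (1/2, 1/2).
So T = (1/2)·Q + (1/2)·R = (53/4, 9/2).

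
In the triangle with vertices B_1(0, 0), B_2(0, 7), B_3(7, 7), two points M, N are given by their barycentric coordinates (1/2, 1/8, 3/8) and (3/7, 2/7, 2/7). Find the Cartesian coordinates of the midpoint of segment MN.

Barycentric coordinates of the midpoint are the average: (13/28, 23/112, 37/112).
Converting: (13/28)·B_1 + (23/112)·B_2 + (37/112)·B_3 = (37/16, 15/4).

(37/16, 15/4)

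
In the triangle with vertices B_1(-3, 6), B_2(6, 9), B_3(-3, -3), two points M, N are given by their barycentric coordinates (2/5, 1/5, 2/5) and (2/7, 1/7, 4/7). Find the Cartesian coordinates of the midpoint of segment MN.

(-51/35, 15/7)

Barycentric coordinates of the midpoint are the average: (12/35, 6/35, 17/35).
Converting: (12/35)·B_1 + (6/35)·B_2 + (17/35)·B_3 = (-51/35, 15/7).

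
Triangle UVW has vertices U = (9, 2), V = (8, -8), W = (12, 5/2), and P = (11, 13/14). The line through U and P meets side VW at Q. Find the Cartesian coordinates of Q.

(34/3, 3/4)

Barycentric coordinates of P with respect to UVW: (1/7, 1/7, 5/7).
On side VW the U-coordinate is zero; dropping P's U-weight 1/7 and renormalizing the remaining 1/7 : 5/7 gives weights 1/6, 5/6 on V, W.
Q = (1/6)·(8, -8) + (5/6)·(12, 5/2) = (34/3, 3/4).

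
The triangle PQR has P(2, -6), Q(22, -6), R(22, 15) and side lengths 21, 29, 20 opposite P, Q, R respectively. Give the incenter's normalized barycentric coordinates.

The incenter has barycentric coordinates proportional to the opposite side lengths: (21 : 29 : 20).
Normalizing by 21+29+20 = 70 gives (3/10, 29/70, 2/7).

(3/10, 29/70, 2/7)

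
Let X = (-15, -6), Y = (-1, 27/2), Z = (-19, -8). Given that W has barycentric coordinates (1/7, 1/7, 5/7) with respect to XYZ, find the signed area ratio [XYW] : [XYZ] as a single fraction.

5/7

The signed ratio [XYW]/[XYZ] equals the barycentric coordinate of W at vertex Z, which is 5/7.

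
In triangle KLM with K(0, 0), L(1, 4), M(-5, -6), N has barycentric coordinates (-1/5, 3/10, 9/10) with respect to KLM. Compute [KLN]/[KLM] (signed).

The signed ratio [KLN]/[KLM] equals the barycentric coordinate of N at vertex M, which is 9/10.

9/10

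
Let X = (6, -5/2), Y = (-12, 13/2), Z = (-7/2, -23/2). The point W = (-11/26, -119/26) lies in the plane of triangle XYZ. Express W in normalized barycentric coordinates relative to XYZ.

Signed area of the reference triangle: [XYZ] = ½·(6·(13/2−(-23/2)) + (-12)·(-23/2−(-5/2)) + (-7/2)·(-5/2−(13/2))) = ½·(108 + 108 + 63/2) = 495/4.
[WYZ] = ½·((-11/26)·(13/2−(-23/2)) + (-12)·(-23/2−(-119/26)) + (-7/2)·(-119/26−(13/2))) = ½·(-99/13 + 1080/13 + 504/13) = 1485/26, so the X-coordinate is (1485/26)/(495/4) = 6/13.
[XWZ] = ½·(6·(-119/26−(-23/2)) + (-11/26)·(-23/2−(-5/2)) + (-7/2)·(-5/2−(-119/26))) = ½·(540/13 + 99/26 − 189/26) = 495/26, so the Y-coordinate is 2/13.
[XYW] = ½·(6·(13/2−(-119/26)) + (-12)·(-119/26−(-5/2)) + (-11/26)·(-5/2−(13/2))) = ½·(864/13 + 324/13 + 99/26) = 2475/52, so the Z-coordinate is 5/13.
Check: 6/13 + 2/13 + 5/13 = 1.

(6/13, 2/13, 5/13)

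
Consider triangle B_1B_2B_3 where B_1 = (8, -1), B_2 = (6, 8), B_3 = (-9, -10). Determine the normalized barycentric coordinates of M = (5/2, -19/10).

(1/2, 1/5, 3/10)

Signed area of the reference triangle: [B_1B_2B_3] = ½·(8·(8−(-10)) + 6·(-10−(-1)) + (-9)·(-1−8)) = ½·(144 − 54 + 81) = 171/2.
[MB_2B_3] = ½·((5/2)·(8−(-10)) + 6·(-10−(-19/10)) + (-9)·(-19/10−8)) = ½·(45 − 243/5 + 891/10) = 171/4, so the B_1-coordinate is (171/4)/(171/2) = 1/2.
[B_1MB_3] = ½·(8·(-19/10−(-10)) + (5/2)·(-10−(-1)) + (-9)·(-1−(-19/10))) = ½·(324/5 − 45/2 − 81/10) = 171/10, so the B_2-coordinate is 1/5.
[B_1B_2M] = ½·(8·(8−(-19/10)) + 6·(-19/10−(-1)) + (5/2)·(-1−8)) = ½·(396/5 − 27/5 − 45/2) = 513/20, so the B_3-coordinate is 3/10.
Check: 1/2 + 1/5 + 3/10 = 1.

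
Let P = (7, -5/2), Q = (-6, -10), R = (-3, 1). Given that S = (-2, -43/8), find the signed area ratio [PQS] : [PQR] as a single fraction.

1/4

[PQR] = ½·(7·(-10−1) + (-6)·(1−(-5/2)) + (-3)·(-5/2−(-10))) = ½·(-77 − 21 − 45/2) = -241/4.
[PQS] = ½·(7·(-10−(-43/8)) + (-6)·(-43/8−(-5/2)) + (-2)·(-5/2−(-10))) = ½·(-259/8 + 69/4 − 15) = -241/16, so the ratio is (-241/16)/(-241/4) = 1/4.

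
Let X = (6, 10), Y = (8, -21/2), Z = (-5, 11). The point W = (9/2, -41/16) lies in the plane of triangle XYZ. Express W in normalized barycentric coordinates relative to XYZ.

(1/8, 5/8, 1/4)

Signed area of the reference triangle: [XYZ] = ½·(6·(-21/2−11) + 8·(11−10) + (-5)·(10−(-21/2))) = ½·(-129 + 8 − 205/2) = -447/4.
[WYZ] = ½·((9/2)·(-21/2−11) + 8·(11−(-41/16)) + (-5)·(-41/16−(-21/2))) = ½·(-387/4 + 217/2 − 635/16) = -447/32, so the X-coordinate is (-447/32)/(-447/4) = 1/8.
[XWZ] = ½·(6·(-41/16−11) + (9/2)·(11−10) + (-5)·(10−(-41/16))) = ½·(-651/8 + 9/2 − 1005/16) = -2235/32, so the Y-coordinate is 5/8.
[XYW] = ½·(6·(-21/2−(-41/16)) + 8·(-41/16−10) + (9/2)·(10−(-21/2))) = ½·(-381/8 − 201/2 + 369/4) = -447/16, so the Z-coordinate is 1/4.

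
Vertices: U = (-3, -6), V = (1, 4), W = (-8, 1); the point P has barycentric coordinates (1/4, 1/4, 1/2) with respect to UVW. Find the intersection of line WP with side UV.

(-1, -1)

Line WP meets UV where the W-coordinate vanishes; zeroing P's W-weight and renormalizing leaves U, V-weights 1/4 : 1/4 → (1/2, 1/2).
So Q = (1/2)·U + (1/2)·V = (-1, -1).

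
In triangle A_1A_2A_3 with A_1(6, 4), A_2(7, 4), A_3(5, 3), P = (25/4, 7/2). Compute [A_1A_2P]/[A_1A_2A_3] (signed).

1/2

[A_1A_2A_3] = ½·(6·(4−3) + 7·(3−4) + 5·(4−4)) = ½·(6 − 7 + 0) = -1/2.
[A_1A_2P] = ½·(6·(4−(7/2)) + 7·(7/2−4) + (25/4)·(4−4)) = ½·(3 − 7/2 + 0) = -1/4, so the ratio is (-1/4)/(-1/2) = 1/2.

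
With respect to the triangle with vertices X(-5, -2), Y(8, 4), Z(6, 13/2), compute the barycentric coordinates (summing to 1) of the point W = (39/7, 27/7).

Signed area of the reference triangle: [XYZ] = ½·((-5)·(4−(13/2)) + 8·(13/2−(-2)) + 6·(-2−4)) = ½·(25/2 + 68 − 36) = 89/4.
[WYZ] = ½·((39/7)·(4−(13/2)) + 8·(13/2−(27/7)) + 6·(27/7−4)) = ½·(-195/14 + 148/7 − 6/7) = 89/28, so the X-coordinate is (89/28)/(89/4) = 1/7.
[XWZ] = ½·((-5)·(27/7−(13/2)) + (39/7)·(13/2−(-2)) + 6·(-2−(27/7))) = ½·(185/14 + 663/14 − 246/7) = 89/7, so the Y-coordinate is 4/7.
[XYW] = ½·((-5)·(4−(27/7)) + 8·(27/7−(-2)) + (39/7)·(-2−4)) = ½·(-5/7 + 328/7 − 234/7) = 89/14, so the Z-coordinate is 2/7.
Check: 1/7 + 4/7 + 2/7 = 1.

(1/7, 4/7, 2/7)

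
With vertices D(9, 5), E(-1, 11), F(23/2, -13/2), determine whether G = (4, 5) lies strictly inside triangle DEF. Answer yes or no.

yes

Barycentric coordinates of G: (1/8, 23/40, 3/10).
The three coordinates are positive, positive, positive; a point is interior exactly when all three are positive.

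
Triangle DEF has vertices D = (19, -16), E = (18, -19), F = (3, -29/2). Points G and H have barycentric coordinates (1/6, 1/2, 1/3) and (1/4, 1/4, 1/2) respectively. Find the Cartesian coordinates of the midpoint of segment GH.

(287/24, -33/2)

Barycentric coordinates of the midpoint are the average: (5/24, 3/8, 5/12).
Converting: (5/24)·D + (3/8)·E + (5/12)·F = (287/24, -33/2).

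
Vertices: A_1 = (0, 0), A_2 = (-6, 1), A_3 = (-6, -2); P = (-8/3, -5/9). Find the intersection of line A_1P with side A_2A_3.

Barycentric coordinates of P with respect to A_1A_2A_3: (5/9, 1/9, 1/3).
On side A_2A_3 the A_1-coordinate is zero; dropping P's A_1-weight 5/9 and renormalizing the remaining 1/9 : 1/3 gives weights 1/4, 3/4 on A_2, A_3.
Q = (1/4)·(-6, 1) + (3/4)·(-6, -2) = (-6, -5/4).

(-6, -5/4)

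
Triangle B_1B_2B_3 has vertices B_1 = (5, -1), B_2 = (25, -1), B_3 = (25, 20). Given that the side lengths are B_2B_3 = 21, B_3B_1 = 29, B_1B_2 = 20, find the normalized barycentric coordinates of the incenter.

The incenter has barycentric coordinates proportional to the opposite side lengths: (21 : 29 : 20).
Normalizing by 21+29+20 = 70 gives (3/10, 29/70, 2/7).

(3/10, 29/70, 2/7)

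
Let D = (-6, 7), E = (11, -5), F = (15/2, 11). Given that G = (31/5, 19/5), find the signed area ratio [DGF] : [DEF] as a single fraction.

2/5

[DEF] = ½·((-6)·(-5−11) + 11·(11−7) + (15/2)·(7−(-5))) = ½·(96 + 44 + 90) = 115.
[DGF] = ½·((-6)·(19/5−11) + (31/5)·(11−7) + (15/2)·(7−(19/5))) = ½·(216/5 + 124/5 + 24) = 46, so the ratio is 46/115 = 2/5.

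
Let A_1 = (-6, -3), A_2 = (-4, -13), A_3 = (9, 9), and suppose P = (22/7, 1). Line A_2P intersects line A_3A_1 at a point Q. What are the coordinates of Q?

Barycentric coordinates of P with respect to A_1A_2A_3: (1/7, 2/7, 4/7).
On side A_3A_1 the A_2-coordinate is zero; dropping P's A_2-weight 2/7 and renormalizing the remaining 4/7 : 1/7 gives weights 4/5, 1/5 on A_3, A_1.
Q = (4/5)·(9, 9) + (1/5)·(-6, -3) = (6, 33/5).

(6, 33/5)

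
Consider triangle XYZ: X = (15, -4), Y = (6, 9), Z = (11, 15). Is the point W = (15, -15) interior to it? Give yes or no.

Barycentric coordinates of W: (174/119, 44/119, -99/119).
The three coordinates are positive, positive, negative; a point is interior exactly when all three are positive.

no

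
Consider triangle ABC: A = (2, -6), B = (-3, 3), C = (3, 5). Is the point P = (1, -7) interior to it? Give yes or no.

Barycentric coordinates of P: (17/16, 5/32, -7/32).
The three coordinates are positive, positive, negative; a point is interior exactly when all three are positive.

no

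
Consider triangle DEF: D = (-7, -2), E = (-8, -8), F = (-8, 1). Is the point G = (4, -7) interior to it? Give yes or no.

no

Barycentric coordinates of G: (12, -28/9, -71/9).
The three coordinates are positive, negative, negative; a point is interior exactly when all three are positive.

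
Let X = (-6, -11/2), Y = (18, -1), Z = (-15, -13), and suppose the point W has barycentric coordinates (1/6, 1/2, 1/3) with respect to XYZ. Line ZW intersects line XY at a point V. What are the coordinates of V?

Line ZW meets XY where the Z-coordinate vanishes; zeroing W's Z-weight and renormalizing leaves X, Y-weights 1/6 : 1/2 → (1/4, 3/4).
So V = (1/4)·X + (3/4)·Y = (12, -17/8).

(12, -17/8)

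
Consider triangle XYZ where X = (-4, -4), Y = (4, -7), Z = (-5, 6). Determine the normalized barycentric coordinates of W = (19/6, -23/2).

(2/3, 5/6, -1/2)

Signed area of the reference triangle: [XYZ] = ½·((-4)·(-7−6) + 4·(6−(-4)) + (-5)·(-4−(-7))) = ½·(52 + 40 − 15) = 77/2.
[WYZ] = ½·((19/6)·(-7−6) + 4·(6−(-23/2)) + (-5)·(-23/2−(-7))) = ½·(-247/6 + 70 + 45/2) = 77/3, so the X-coordinate is (77/3)/(77/2) = 2/3.
[XWZ] = ½·((-4)·(-23/2−6) + (19/6)·(6−(-4)) + (-5)·(-4−(-23/2))) = ½·(70 + 95/3 − 75/2) = 385/12, so the Y-coordinate is 5/6.
[XYW] = ½·((-4)·(-7−(-23/2)) + 4·(-23/2−(-4)) + (19/6)·(-4−(-7))) = ½·(-18 − 30 + 19/2) = -77/4, so the Z-coordinate is -1/2.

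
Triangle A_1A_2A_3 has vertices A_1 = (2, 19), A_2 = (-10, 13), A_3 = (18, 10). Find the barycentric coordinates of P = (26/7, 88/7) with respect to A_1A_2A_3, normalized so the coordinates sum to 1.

(1/7, 3/7, 3/7)

Signed area of the reference triangle: [A_1A_2A_3] = ½·(2·(13−10) + (-10)·(10−19) + 18·(19−13)) = ½·(6 + 90 + 108) = 102.
[PA_2A_3] = ½·((26/7)·(13−10) + (-10)·(10−(88/7)) + 18·(88/7−13)) = ½·(78/7 + 180/7 − 54/7) = 102/7, so the A_1-coordinate is (102/7)/102 = 1/7.
[A_1PA_3] = ½·(2·(88/7−10) + (26/7)·(10−19) + 18·(19−(88/7))) = ½·(36/7 − 234/7 + 810/7) = 306/7, so the A_2-coordinate is 3/7.
[A_1A_2P] = ½·(2·(13−(88/7)) + (-10)·(88/7−19) + (26/7)·(19−13)) = ½·(6/7 + 450/7 + 156/7) = 306/7, so the A_3-coordinate is 3/7.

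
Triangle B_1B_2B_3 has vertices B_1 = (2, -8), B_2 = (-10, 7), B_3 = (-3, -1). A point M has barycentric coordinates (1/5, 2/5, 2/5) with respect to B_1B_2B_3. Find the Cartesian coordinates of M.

(-24/5, 4/5)

M = (1/5)·B_1 + (2/5)·B_2 + (2/5)·B_3.
x-coordinate: (1/5)·2 + (2/5)·(-10) + (2/5)·(-3) = -24/5.
y-coordinate: (1/5)·(-8) + (2/5)·7 + (2/5)·(-1) = 4/5.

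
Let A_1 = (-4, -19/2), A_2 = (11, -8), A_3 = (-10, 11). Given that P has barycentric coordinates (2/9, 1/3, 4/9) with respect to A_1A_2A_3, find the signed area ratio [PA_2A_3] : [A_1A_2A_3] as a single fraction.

The signed ratio [PA_2A_3]/[A_1A_2A_3] equals the barycentric coordinate of P at vertex A_1, which is 2/9.

2/9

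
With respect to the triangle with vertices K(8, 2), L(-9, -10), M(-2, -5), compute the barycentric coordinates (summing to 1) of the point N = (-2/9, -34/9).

(1/3, 2/9, 4/9)

Signed area of the reference triangle: [KLM] = ½·(8·(-10−(-5)) + (-9)·(-5−2) + (-2)·(2−(-10))) = ½·(-40 + 63 − 24) = -1/2.
[NLM] = ½·((-2/9)·(-10−(-5)) + (-9)·(-5−(-34/9)) + (-2)·(-34/9−(-10))) = ½·(10/9 + 11 − 112/9) = -1/6, so the K-coordinate is (-1/6)/(-1/2) = 1/3.
[KNM] = ½·(8·(-34/9−(-5)) + (-2/9)·(-5−2) + (-2)·(2−(-34/9))) = ½·(88/9 + 14/9 − 104/9) = -1/9, so the L-coordinate is 2/9.
[KLN] = ½·(8·(-10−(-34/9)) + (-9)·(-34/9−2) + (-2/9)·(2−(-10))) = ½·(-448/9 + 52 − 8/3) = -2/9, so the M-coordinate is 4/9.
Check: 1/3 + 2/9 + 4/9 = 1.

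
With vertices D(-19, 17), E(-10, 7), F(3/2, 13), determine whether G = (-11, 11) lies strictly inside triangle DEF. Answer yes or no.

yes

Barycentric coordinates of G: (4/13, 7/13, 2/13).
The three coordinates are positive, positive, positive; a point is interior exactly when all three are positive.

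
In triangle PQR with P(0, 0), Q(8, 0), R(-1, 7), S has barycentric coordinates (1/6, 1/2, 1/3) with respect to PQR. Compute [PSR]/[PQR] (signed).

The signed ratio [PSR]/[PQR] equals the barycentric coordinate of S at vertex Q, which is 1/2.

1/2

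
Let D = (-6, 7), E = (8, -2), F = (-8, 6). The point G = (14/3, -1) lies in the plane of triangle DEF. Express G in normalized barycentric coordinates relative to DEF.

(-1/3, 5/6, 1/2)

Signed area of the reference triangle: [DEF] = ½·((-6)·(-2−6) + 8·(6−7) + (-8)·(7−(-2))) = ½·(48 − 8 − 72) = -16.
[GEF] = ½·((14/3)·(-2−6) + 8·(6−(-1)) + (-8)·(-1−(-2))) = ½·(-112/3 + 56 − 8) = 16/3, so the D-coordinate is (16/3)/(-16) = -1/3.
[DGF] = ½·((-6)·(-1−6) + (14/3)·(6−7) + (-8)·(7−(-1))) = ½·(42 − 14/3 − 64) = -40/3, so the E-coordinate is 5/6.
[DEG] = ½·((-6)·(-2−(-1)) + 8·(-1−7) + (14/3)·(7−(-2))) = ½·(6 − 64 + 42) = -8, so the F-coordinate is 1/2.
Check: -1/3 + 5/6 + 1/2 = 1.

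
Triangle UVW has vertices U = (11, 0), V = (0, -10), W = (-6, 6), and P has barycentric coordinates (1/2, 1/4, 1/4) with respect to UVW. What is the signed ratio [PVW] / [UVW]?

The signed ratio [PVW]/[UVW] equals the barycentric coordinate of P at vertex U, which is 1/2.

1/2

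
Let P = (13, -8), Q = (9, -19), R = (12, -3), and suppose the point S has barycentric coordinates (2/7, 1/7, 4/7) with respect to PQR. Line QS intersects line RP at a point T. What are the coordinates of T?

(37/3, -14/3)

Line QS meets RP where the Q-coordinate vanishes; zeroing S's Q-weight and renormalizing leaves R, P-weights 4/7 : 2/7 → (2/3, 1/3).
So T = (2/3)·R + (1/3)·P = (37/3, -14/3).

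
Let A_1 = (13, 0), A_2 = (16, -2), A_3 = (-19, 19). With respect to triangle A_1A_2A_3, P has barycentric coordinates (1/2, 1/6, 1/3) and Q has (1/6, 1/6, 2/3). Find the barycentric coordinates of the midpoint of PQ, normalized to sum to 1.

(1/3, 1/6, 1/2)

Since both coordinate triples sum to 1, the midpoint's barycentrics are the componentwise average.
(1/2+1/6)/2 = 1/3; similarly 1/6 and 1/2.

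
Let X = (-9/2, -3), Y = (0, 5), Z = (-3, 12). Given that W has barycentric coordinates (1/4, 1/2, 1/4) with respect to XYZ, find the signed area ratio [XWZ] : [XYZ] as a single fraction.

The signed ratio [XWZ]/[XYZ] equals the barycentric coordinate of W at vertex Y, which is 1/2.

1/2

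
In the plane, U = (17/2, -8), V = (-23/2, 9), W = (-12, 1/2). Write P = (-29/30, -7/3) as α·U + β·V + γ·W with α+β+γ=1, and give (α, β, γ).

(8/15, 1/5, 4/15)

Signed area of the reference triangle: [UVW] = ½·((17/2)·(9−(1/2)) + (-23/2)·(1/2−(-8)) + (-12)·(-8−9)) = ½·(289/4 − 391/4 + 204) = 357/4.
[PVW] = ½·((-29/30)·(9−(1/2)) + (-23/2)·(1/2−(-7/3)) + (-12)·(-7/3−9)) = ½·(-493/60 − 391/12 + 136) = 238/5, so the U-coordinate is (238/5)/(357/4) = 8/15.
[UPW] = ½·((17/2)·(-7/3−(1/2)) + (-29/30)·(1/2−(-8)) + (-12)·(-8−(-7/3))) = ½·(-289/12 − 493/60 + 68) = 357/20, so the V-coordinate is 1/5.
[UVP] = ½·((17/2)·(9−(-7/3)) + (-23/2)·(-7/3−(-8)) + (-29/30)·(-8−9)) = ½·(289/3 − 391/6 + 493/30) = 119/5, so the W-coordinate is 4/15.
Check: 8/15 + 1/5 + 4/15 = 1.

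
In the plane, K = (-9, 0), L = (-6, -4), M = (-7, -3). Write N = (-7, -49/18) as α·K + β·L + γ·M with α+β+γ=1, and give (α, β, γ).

(5/18, 5/9, 1/6)

Signed area of the reference triangle: [KLM] = ½·((-9)·(-4−(-3)) + (-6)·(-3−0) + (-7)·(0−(-4))) = ½·(9 + 18 − 28) = -1/2.
[NLM] = ½·((-7)·(-4−(-3)) + (-6)·(-3−(-49/18)) + (-7)·(-49/18−(-4))) = ½·(7 + 5/3 − 161/18) = -5/36, so the K-coordinate is (-5/36)/(-1/2) = 5/18.
[KNM] = ½·((-9)·(-49/18−(-3)) + (-7)·(-3−0) + (-7)·(0−(-49/18))) = ½·(-5/2 + 21 − 343/18) = -5/18, so the L-coordinate is 5/9.
[KLN] = ½·((-9)·(-4−(-49/18)) + (-6)·(-49/18−0) + (-7)·(0−(-4))) = ½·(23/2 + 49/3 − 28) = -1/12, so the M-coordinate is 1/6.
Check: 5/18 + 5/9 + 1/6 = 1.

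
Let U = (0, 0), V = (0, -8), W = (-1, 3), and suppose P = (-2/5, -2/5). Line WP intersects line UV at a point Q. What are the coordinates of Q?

Barycentric coordinates of P with respect to UVW: (2/5, 1/5, 2/5).
On side UV the W-coordinate is zero; dropping P's W-weight 2/5 and renormalizing the remaining 2/5 : 1/5 gives weights 2/3, 1/3 on U, V.
Q = (2/3)·(0, 0) + (1/3)·(0, -8) = (0, -8/3).

(0, -8/3)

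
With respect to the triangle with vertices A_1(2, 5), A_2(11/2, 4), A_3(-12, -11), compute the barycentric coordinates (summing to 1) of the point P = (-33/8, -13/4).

(1/4, 1/4, 1/2)

Signed area of the reference triangle: [A_1A_2A_3] = ½·(2·(4−(-11)) + (11/2)·(-11−5) + (-12)·(5−4)) = ½·(30 − 88 − 12) = -35.
[PA_2A_3] = ½·((-33/8)·(4−(-11)) + (11/2)·(-11−(-13/4)) + (-12)·(-13/4−4)) = ½·(-495/8 − 341/8 + 87) = -35/4, so the A_1-coordinate is (-35/4)/(-35) = 1/4.
[A_1PA_3] = ½·(2·(-13/4−(-11)) + (-33/8)·(-11−5) + (-12)·(5−(-13/4))) = ½·(31/2 + 66 − 99) = -35/4, so the A_2-coordinate is 1/4.
[A_1A_2P] = ½·(2·(4−(-13/4)) + (11/2)·(-13/4−5) + (-33/8)·(5−4)) = ½·(29/2 − 363/8 − 33/8) = -35/2, so the A_3-coordinate is 1/2.
Check: 1/4 + 1/4 + 1/2 = 1.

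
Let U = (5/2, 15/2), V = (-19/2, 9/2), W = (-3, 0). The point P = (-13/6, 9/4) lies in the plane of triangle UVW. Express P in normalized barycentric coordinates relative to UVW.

Signed area of the reference triangle: [UVW] = ½·((5/2)·(9/2−0) + (-19/2)·(0−(15/2)) + (-3)·(15/2−(9/2))) = ½·(45/4 + 285/4 − 9) = 147/4.
[PVW] = ½·((-13/6)·(9/2−0) + (-19/2)·(0−(9/4)) + (-3)·(9/4−(9/2))) = ½·(-39/4 + 171/8 + 27/4) = 147/16, so the U-coordinate is (147/16)/(147/4) = 1/4.
[UPW] = ½·((5/2)·(9/4−0) + (-13/6)·(0−(15/2)) + (-3)·(15/2−(9/4))) = ½·(45/8 + 65/4 − 63/4) = 49/16, so the V-coordinate is 1/12.
[UVP] = ½·((5/2)·(9/2−(9/4)) + (-19/2)·(9/4−(15/2)) + (-13/6)·(15/2−(9/2))) = ½·(45/8 + 399/8 − 13/2) = 49/2, so the W-coordinate is 2/3.

(1/4, 1/12, 2/3)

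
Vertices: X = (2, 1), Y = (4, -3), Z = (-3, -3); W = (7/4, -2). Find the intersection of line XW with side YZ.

(5/3, -3)

Barycentric coordinates of W with respect to XYZ: (1/4, 1/2, 1/4).
On side YZ the X-coordinate is zero; dropping W's X-weight 1/4 and renormalizing the remaining 1/2 : 1/4 gives weights 2/3, 1/3 on Y, Z.
V = (2/3)·(4, -3) + (1/3)·(-3, -3) = (5/3, -3).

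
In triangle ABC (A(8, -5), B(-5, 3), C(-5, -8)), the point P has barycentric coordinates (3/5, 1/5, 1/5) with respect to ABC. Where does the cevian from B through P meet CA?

Line BP meets CA where the B-coordinate vanishes; zeroing P's B-weight and renormalizing leaves C, A-weights 1/5 : 3/5 → (1/4, 3/4).
So Q = (1/4)·C + (3/4)·A = (19/4, -23/4).

(19/4, -23/4)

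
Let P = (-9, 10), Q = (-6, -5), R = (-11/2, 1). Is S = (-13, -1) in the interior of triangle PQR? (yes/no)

Barycentric coordinates of S: (88/51, 149/51, -62/17).
The three coordinates are positive, positive, negative; a point is interior exactly when all three are positive.

no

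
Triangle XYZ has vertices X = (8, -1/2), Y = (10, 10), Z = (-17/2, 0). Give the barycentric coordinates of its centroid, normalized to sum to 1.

The centroid is the average of the vertices, so each weight is 1/3.

(1/3, 1/3, 1/3)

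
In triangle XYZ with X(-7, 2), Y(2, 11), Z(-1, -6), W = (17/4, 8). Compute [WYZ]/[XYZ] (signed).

-3/8

[XYZ] = ½·((-7)·(11−(-6)) + 2·(-6−2) + (-1)·(2−11)) = ½·(-119 − 16 + 9) = -63.
[WYZ] = ½·((17/4)·(11−(-6)) + 2·(-6−8) + (-1)·(8−11)) = ½·(289/4 − 28 + 3) = 189/8, so the ratio is (189/8)/(-63) = -3/8.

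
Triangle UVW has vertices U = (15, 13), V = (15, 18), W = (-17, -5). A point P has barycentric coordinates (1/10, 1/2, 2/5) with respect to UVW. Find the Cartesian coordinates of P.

P = (1/10)·U + (1/2)·V + (2/5)·W.
x-coordinate: (1/10)·15 + (1/2)·15 + (2/5)·(-17) = 11/5.
y-coordinate: (1/10)·13 + (1/2)·18 + (2/5)·(-5) = 83/10.

(11/5, 83/10)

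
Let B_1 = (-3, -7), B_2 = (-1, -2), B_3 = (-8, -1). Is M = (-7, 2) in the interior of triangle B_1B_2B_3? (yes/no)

no

Barycentric coordinates of M: (-22/37, 21/37, 38/37).
The three coordinates are negative, positive, positive; a point is interior exactly when all three are positive.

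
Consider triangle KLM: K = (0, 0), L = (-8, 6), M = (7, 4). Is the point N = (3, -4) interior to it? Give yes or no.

no

Barycentric coordinates of N: (64/37, -20/37, -7/37).
The three coordinates are positive, negative, negative; a point is interior exactly when all three are positive.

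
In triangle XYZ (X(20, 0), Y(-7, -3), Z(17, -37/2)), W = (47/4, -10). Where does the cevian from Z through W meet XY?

(13/2, -3/2)

Barycentric coordinates of W with respect to XYZ: (1/4, 1/4, 1/2).
On side XY the Z-coordinate is zero; dropping W's Z-weight 1/2 and renormalizing the remaining 1/4 : 1/4 gives weights 1/2, 1/2 on X, Y.
V = (1/2)·(20, 0) + (1/2)·(-7, -3) = (13/2, -3/2).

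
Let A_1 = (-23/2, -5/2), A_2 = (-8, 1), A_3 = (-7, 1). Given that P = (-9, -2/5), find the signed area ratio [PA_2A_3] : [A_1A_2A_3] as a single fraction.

[A_1A_2A_3] = ½·((-23/2)·(1−1) + (-8)·(1−(-5/2)) + (-7)·(-5/2−1)) = ½·(0 − 28 + 49/2) = -7/4.
[PA_2A_3] = ½·((-9)·(1−1) + (-8)·(1−(-2/5)) + (-7)·(-2/5−1)) = ½·(0 − 56/5 + 49/5) = -7/10, so the ratio is (-7/10)/(-7/4) = 2/5.

2/5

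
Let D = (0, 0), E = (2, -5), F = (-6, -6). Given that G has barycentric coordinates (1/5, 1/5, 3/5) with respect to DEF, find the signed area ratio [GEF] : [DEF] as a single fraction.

The signed ratio [GEF]/[DEF] equals the barycentric coordinate of G at vertex D, which is 1/5.

1/5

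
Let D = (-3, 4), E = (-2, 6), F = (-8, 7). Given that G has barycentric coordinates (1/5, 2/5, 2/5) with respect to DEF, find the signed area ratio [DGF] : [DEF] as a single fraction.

The signed ratio [DGF]/[DEF] equals the barycentric coordinate of G at vertex E, which is 2/5.

2/5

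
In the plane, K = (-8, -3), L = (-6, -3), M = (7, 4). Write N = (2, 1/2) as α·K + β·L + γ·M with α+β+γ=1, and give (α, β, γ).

(-3/4, 5/4, 1/2)

Signed area of the reference triangle: [KLM] = ½·((-8)·(-3−4) + (-6)·(4−(-3)) + 7·(-3−(-3))) = ½·(56 − 42 + 0) = 7.
[NLM] = ½·(2·(-3−4) + (-6)·(4−(1/2)) + 7·(1/2−(-3))) = ½·(-14 − 21 + 49/2) = -21/4, so the K-coordinate is (-21/4)/7 = -3/4.
[KNM] = ½·((-8)·(1/2−4) + 2·(4−(-3)) + 7·(-3−(1/2))) = ½·(28 + 14 − 49/2) = 35/4, so the L-coordinate is 5/4.
[KLN] = ½·((-8)·(-3−(1/2)) + (-6)·(1/2−(-3)) + 2·(-3−(-3))) = ½·(28 − 21 + 0) = 7/2, so the M-coordinate is 1/2.
Check: -3/4 + 5/4 + 1/2 = 1.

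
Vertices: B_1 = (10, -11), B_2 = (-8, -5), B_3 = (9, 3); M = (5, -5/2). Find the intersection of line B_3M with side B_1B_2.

(1, -8)

Barycentric coordinates of M with respect to B_1B_2B_3: (1/4, 1/4, 1/2).
On side B_1B_2 the B_3-coordinate is zero; dropping M's B_3-weight 1/2 and renormalizing the remaining 1/4 : 1/4 gives weights 1/2, 1/2 on B_1, B_2.
N = (1/2)·(10, -11) + (1/2)·(-8, -5) = (1, -8).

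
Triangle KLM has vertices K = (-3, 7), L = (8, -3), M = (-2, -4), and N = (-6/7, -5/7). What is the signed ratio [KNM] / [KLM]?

[KLM] = ½·((-3)·(-3−(-4)) + 8·(-4−7) + (-2)·(7−(-3))) = ½·(-3 − 88 − 20) = -111/2.
[KNM] = ½·((-3)·(-5/7−(-4)) + (-6/7)·(-4−7) + (-2)·(7−(-5/7))) = ½·(-69/7 + 66/7 − 108/7) = -111/14, so the ratio is (-111/14)/(-111/2) = 1/7.

1/7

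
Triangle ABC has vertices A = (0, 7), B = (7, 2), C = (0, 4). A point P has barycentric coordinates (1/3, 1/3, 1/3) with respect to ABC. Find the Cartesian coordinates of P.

P = (1/3)·A + (1/3)·B + (1/3)·C.
x-coordinate: (1/3)·0 + (1/3)·7 + (1/3)·0 = 7/3.
y-coordinate: (1/3)·7 + (1/3)·2 + (1/3)·4 = 13/3.

(7/3, 13/3)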